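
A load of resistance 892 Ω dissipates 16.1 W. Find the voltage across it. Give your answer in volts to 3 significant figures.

120 V

From P = V I = I²R = V²/R, with the two given quantities we get V = √(P R).
V = √(16.1 × 892) = 119.8 V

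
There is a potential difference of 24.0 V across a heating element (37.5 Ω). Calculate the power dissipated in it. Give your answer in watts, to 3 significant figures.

V and R are stated; P = V²/R avoids computing the current.
P = (24.0 V)² / 37.5 Ω = 15.36 W

15.4 W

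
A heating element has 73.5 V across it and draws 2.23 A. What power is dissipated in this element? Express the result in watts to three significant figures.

With V and I both given, power follows immediately from P = V I.
P = 73.5 V × 2.230 A = 163.9 W

164 W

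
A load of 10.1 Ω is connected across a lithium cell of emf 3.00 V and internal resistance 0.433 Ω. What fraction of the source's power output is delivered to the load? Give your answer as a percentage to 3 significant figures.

Both r and R carry the same current, so the power split is just the resistance split: η = R/(R+r).
η = R / (R + r) = 10.1 / (10.1 + 0.433) = 0.9589

95.9 %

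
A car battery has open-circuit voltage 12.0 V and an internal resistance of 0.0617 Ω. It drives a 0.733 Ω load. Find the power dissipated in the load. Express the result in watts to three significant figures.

Find the circuit current first, then P = I²R for the load (series elements share I).
I = ε / (r + R) = 12.0 / (0.0617 + 0.733) = 15.10 A
P_load = I² R = (15.10)² × 0.733 = 167.1 W

167 W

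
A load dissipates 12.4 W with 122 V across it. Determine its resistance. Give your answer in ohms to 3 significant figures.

1200 Ω

The two known quantities fix the third via R = V² / P.
R = (122)² / 12.4 = 1200 Ω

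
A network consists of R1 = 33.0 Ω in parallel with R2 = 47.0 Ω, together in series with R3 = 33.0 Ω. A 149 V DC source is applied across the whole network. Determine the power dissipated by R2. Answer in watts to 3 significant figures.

64.7 W

Combine R1 and R2 into their parallel equivalent first, reducing the network to two series resistors.
R_p = (33.0×47.0)/(33.0+47.0) = 19.39 Ω
R_total = R_p + 33.0 = 19.39 + 33.0 = 52.39 Ω
I = V / R_total = 149 / 52.39 = 2.844 A
Voltage across the parallel pair: V_p = I × R_p = 2.844 × 19.39 = 55.14 V
R2 sits across V_p; its power is V_p²/R.
P_R2 = (55.14)² / 47.0 = 64.69 W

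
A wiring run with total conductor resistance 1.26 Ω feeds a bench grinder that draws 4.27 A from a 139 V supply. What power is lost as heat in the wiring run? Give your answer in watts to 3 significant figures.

Only the current and the line resistance are needed for the I²R loss.
The wiring run carries the full 4.27 A.
P_line = I² R_line = (4.270)² × 1.26 = 22.97 W

23.0 W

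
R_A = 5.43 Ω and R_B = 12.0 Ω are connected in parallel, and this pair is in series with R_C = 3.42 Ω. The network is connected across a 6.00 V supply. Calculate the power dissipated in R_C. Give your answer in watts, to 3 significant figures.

2.40 W

First find R_p for the parallel pair, then treat R_p + R_C as a series loop.
R_p = (5.43×12.0)/(5.43+12.0) = 3.738 Ω
R_total = R_p + 3.42 = 3.738 + 3.42 = 7.158 Ω
I = V / R_total = 6.00 / 7.158 = 0.8382 A
R_C carries the full series current, so P = I²R.
P_R_C = (0.8382)² × 3.42 = 2.403 W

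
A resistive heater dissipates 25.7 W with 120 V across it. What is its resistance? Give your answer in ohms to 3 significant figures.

Rearranging the power relation for the two known quantities gives R = V² / P.
R = (120)² / 25.7 = 560.3 Ω

560 Ω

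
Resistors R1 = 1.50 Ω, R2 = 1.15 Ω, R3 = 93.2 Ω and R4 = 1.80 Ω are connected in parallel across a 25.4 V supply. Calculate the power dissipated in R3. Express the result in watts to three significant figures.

6.92 W

R3 sits directly across the source, so P = V²/R with V = 25.4 V.
P_R3 = V² / R3 = (25.4)² / 93.2 Ω = 6.922 W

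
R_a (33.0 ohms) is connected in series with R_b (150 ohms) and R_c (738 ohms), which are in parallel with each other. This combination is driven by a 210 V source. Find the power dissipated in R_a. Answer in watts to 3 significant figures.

58.5 W

Reduce the parallel pair to R_p first; the network is then a simple series string.
R_p = (150×738)/(150+738) = 124.7 Ω
R_total = 33.0 + 124.7 = 157.7 Ω
I = V / R_total = 210 / 157.7 = 1.332 A
R_a is in the main series path, so its power is I²R_a.
P_R_a = (1.332)² × 33.0 = 58.55 W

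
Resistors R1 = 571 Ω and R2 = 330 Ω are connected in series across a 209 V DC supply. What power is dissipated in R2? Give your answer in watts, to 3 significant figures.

17.8 W

Every series element carries the same I. Get I from the total resistance, then P = I² × R2.
R_total = 571 + 330 = 901.0 Ω
I = V / R_total = 209 / 901.0 = 0.2320 A
P_R2 = I² × R2 = (0.2320)² × 330 = 17.76 W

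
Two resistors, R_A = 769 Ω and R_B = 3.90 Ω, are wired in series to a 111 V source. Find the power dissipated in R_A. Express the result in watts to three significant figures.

The current is common to all series resistors; compute it, then apply P = I²R for the target.
R_total = 769 + 3.90 = 772.9 Ω
I = V / R_total = 111 / 772.9 = 0.1436 A
P_R_A = I² × R_A = (0.1436)² × 769 = 15.86 W

15.9 W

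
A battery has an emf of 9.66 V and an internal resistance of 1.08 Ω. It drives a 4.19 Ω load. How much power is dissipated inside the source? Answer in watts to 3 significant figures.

Internal loss is I²r, with I set by the total series resistance r+R.
I = ε / (r + R) = 9.66 / (1.08 + 4.19) = 1.833 A
P_int = I² r = (1.833)² × 1.08 = 3.629 W

3.63 W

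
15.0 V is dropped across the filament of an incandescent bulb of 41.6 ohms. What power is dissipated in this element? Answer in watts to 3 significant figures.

5.41 W

We know the drop across the element and its resistance — P = V²/R, one step.
P = (15.0 V)² / 41.6 Ω = 5.409 W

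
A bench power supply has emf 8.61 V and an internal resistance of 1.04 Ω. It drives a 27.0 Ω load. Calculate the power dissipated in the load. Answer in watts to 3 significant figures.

Load and internal resistance form a series loop — compute the loop current, then the load power via I²R.
I = ε / (r + R) = 8.61 / (1.04 + 27.0) = 0.3071 A
P_load = I² R = (0.3071)² × 27.0 = 2.546 W

2.55 W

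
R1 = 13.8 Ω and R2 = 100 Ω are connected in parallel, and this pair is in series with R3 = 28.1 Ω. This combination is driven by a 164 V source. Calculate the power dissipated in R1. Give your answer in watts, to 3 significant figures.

Combine R1 and R2 into their parallel equivalent first, reducing the network to two series resistors.
R_p = (13.8×100)/(13.8+100) = 12.13 Ω
R_total = R_p + 28.1 = 12.13 + 28.1 = 40.23 Ω
I = V / R_total = 164 / 40.23 = 4.077 A
Voltage across the parallel pair: V_p = I × R_p = 4.077 × 12.13 = 49.44 V
R1 has V_p across it, so P = V_p²/R1.
P_R1 = (49.44)² / 13.8 = 177.1 W

177 W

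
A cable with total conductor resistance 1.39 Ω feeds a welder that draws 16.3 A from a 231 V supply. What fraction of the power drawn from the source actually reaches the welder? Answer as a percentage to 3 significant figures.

The cable carries the full 16.3 A.
P_line = I² R_line = (16.30)² × 1.39 = 369.3 W
P_source = V I = 231 × 16.30 = 3765 W; P_load = 3396 W
η = P_load / P_source = 3396 / 3765 = 0.9019

90.2 %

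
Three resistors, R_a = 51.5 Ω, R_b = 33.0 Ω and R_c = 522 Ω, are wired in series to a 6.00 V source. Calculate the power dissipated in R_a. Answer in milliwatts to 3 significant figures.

The current is common to all series resistors; compute it, then apply P = I²R for the target.
R_total = 51.5 + 33.0 + 522 = 606.5 Ω
I = V / R_total = 6.00 / 606.5 = 0.009893 A
P_R_a = I² × R_a = (0.009893)² × 51.5 = 0.005040 W

5.04 mW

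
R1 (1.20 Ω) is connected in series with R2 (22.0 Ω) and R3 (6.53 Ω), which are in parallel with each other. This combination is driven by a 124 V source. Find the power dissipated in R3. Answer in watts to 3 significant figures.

Replace R2 and R3 with their parallel equivalent so the circuit becomes R1 in series with R_p.
R_p = (22.0×6.53)/(22.0+6.53) = 5.035 Ω
R_total = 1.20 + 5.035 = 6.235 Ω
I = V / R_total = 124 / 6.235 = 19.89 A
Voltage across the parallel pair: V_p = I × R_p = 19.89 × 5.035 = 100.1 V
R3 sees V_p directly, so P = V_p² / R3.
P_R3 = (100.1)² / 6.53 = 1536 W

1540 W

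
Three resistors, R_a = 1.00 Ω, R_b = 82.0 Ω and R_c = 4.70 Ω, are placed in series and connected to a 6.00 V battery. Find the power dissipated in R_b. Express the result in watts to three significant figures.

Series elements share the same current, so find I first, then use P = I²R.
R_total = 1.00 + 82.0 + 4.70 = 87.70 Ω
I = V / R_total = 6.00 / 87.70 = 0.06842 A
P_R_b = I² × R_b = (0.06842)² × 82.0 = 0.3838 W

0.384 W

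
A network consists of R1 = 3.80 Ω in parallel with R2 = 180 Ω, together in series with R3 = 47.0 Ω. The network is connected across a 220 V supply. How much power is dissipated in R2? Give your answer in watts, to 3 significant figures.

First find R_p for the parallel pair, then treat R_p + R3 as a series loop.
R_p = (3.80×180)/(3.80+180) = 3.721 Ω
R_total = R_p + 47.0 = 3.721 + 47.0 = 50.72 Ω
I = V / R_total = 220 / 50.72 = 4.337 A
Voltage across the parallel pair: V_p = I × R_p = 4.337 × 3.721 = 16.14 V
R2 has V_p across it, so P = V_p²/R2.
P_R2 = (16.14)² / 180 = 1.447 W

1.45 W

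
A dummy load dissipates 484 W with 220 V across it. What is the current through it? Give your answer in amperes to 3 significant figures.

Inverting the appropriate power form: I = P / V.
I = 484 / 220 = 2.200 A

2.20 A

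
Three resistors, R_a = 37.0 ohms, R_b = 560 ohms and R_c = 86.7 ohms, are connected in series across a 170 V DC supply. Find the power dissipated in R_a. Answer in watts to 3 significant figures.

2.29 W

The current is common to all series resistors; compute it, then apply P = I²R for the target.
R_total = 37.0 + 560 + 86.7 = 683.7 Ω
I = V / R_total = 170 / 683.7 = 0.2486 A
P_R_a = I² × R_a = (0.2486)² × 37.0 = 2.288 W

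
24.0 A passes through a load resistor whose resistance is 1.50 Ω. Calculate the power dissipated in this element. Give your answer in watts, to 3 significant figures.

Current and resistance are given, so P = I²R is the direct form.
P = (24.00 A)² × 1.50 Ω = 864.0 W

864 W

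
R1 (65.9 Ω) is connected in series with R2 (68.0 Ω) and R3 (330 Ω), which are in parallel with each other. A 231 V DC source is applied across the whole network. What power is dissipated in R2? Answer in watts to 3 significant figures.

Collapse R2‖R3 to a single equivalent, reducing the network to two series elements.
R_p = (68.0×330)/(68.0+330) = 56.38 Ω
R_total = 65.9 + 56.38 = 122.3 Ω
I = V / R_total = 231 / 122.3 = 1.889 A
Voltage across the parallel pair: V_p = I × R_p = 1.889 × 56.38 = 106.5 V
With V_p across R2, its power is V_p²/R2.
P_R2 = (106.5)² / 68.0 = 166.8 W

167 W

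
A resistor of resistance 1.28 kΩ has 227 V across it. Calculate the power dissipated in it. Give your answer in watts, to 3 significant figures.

40.3 W

We know the drop across the element and its resistance — P = V²/R, one step.
P = (227 V)² / 1280 Ω = 40.26 W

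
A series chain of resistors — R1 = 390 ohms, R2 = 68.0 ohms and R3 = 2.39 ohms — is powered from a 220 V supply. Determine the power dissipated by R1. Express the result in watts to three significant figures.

89.1 W

Every series element carries the same I. Get I from the total resistance, then P = I² × R1.
R_total = 390 + 68.0 + 2.39 = 460.4 Ω
I = V / R_total = 220 / 460.4 = 0.4779 A
P_R1 = I² × R1 = (0.4779)² × 390 = 89.05 W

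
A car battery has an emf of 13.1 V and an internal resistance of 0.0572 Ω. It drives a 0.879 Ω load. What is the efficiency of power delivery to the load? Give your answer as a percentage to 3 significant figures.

93.9 %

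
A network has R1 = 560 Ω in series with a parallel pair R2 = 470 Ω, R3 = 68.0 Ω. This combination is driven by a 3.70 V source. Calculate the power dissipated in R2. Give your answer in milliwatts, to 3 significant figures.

0.268 mW

First combine the parallel branches into one equivalent R_p, then R1 + R_p is a series pair.
R_p = (470×68.0)/(470+68.0) = 59.41 Ω
R_total = 560 + 59.41 = 619.4 Ω
I = V / R_total = 3.70 / 619.4 = 0.005973 A
Voltage across the parallel pair: V_p = I × R_p = 0.005973 × 59.41 = 0.3549 V
R2 is across V_p, so use P = V²/R for that branch.
P_R2 = (0.3549)² / 470 = 0.0002679 W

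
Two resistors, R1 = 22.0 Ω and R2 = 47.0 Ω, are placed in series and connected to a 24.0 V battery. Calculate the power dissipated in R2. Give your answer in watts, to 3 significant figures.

Every series element carries the same I. Get I from the total resistance, then P = I² × R2.
R_total = 22.0 + 47.0 = 69.00 Ω
I = V / R_total = 24.0 / 69.00 = 0.3478 A
P_R2 = I² × R2 = (0.3478)² × 47.0 = 5.686 W

5.69 W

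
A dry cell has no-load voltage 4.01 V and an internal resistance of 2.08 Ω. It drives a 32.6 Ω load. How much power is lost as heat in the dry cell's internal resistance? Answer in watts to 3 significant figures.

0.0278 W

r is in series with the load, so it carries the full circuit current — the loss in it is I²r.
I = ε / (r + R) = 4.01 / (2.08 + 32.6) = 0.1156 A
P_int = I² r = (0.1156)² × 2.08 = 0.02781 W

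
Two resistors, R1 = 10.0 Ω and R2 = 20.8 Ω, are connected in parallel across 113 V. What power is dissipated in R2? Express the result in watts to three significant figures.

614 W

The supply voltage appears across each parallel branch — just use P = V²/R2.
P_R2 = V² / R2 = (113)² / 20.8 Ω = 613.9 W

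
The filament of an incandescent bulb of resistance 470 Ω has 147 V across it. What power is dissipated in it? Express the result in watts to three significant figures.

46.0 W

Voltage and resistance are given, so P = V²/R is the one-step route.
P = (147 V)² / 470 Ω = 45.98 W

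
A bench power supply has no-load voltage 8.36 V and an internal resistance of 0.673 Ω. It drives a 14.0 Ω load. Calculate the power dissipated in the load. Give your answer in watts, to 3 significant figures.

4.54 W

Find the circuit current first, then P = I²R for the load (series elements share I).
I = ε / (r + R) = 8.36 / (0.673 + 14.0) = 0.5698 A
P_load = I² R = (0.5698)² × 14.0 = 4.545 W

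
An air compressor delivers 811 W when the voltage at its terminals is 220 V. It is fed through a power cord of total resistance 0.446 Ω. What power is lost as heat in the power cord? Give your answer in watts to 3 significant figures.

The power cord and load are in series, so the same current flows in both; the loss is I²R_line.
I = P / V = 811 / 220 = 3.686 A through the power cord.
P_line = I² R_line = (3.686)² × 0.446 = 6.061 W

6.06 W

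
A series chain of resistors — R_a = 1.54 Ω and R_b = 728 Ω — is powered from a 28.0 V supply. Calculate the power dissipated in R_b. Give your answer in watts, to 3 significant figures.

Since the resistors are in series they all carry the loop current I = V/R_total; the power in any one is I²R.
R_total = 1.54 + 728 = 729.5 Ω
I = V / R_total = 28.0 / 729.5 = 0.03838 A
P_R_b = I² × R_b = (0.03838)² × 728 = 1.072 W

1.07 W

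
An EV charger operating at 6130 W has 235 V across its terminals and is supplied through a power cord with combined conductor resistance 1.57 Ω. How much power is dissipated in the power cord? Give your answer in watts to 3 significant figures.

1070 W

Line loss is just I²R for the cable — we know both I and R_line directly.
I = P / V = 6130 / 235 = 26.09 A through the power cord.
P_line = I² R_line = (26.09)² × 1.57 = 1068 W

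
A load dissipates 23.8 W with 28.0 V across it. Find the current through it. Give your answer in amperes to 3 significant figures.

Inverting the appropriate power form: I = P / V.
I = 23.8 / 28.0 = 0.8500 A

0.850 A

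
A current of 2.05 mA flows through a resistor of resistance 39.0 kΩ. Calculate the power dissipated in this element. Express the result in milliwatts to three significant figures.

The current through and the resistance of the element are both given; use P = I²R.
P = (0.002050 A)² × 39000 Ω = 0.1639 W

164 mW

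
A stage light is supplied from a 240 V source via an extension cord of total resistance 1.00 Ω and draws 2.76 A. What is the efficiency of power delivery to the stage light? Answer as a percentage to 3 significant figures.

The extension cord carries the full 2.76 A.
P_line = I² R_line = (2.760)² × 1.00 = 7.618 W
P_source = V I = 240 × 2.760 = 662.4 W; P_load = 654.8 W
η = P_load / P_source = 654.8 / 662.4 = 0.9885

98.8 %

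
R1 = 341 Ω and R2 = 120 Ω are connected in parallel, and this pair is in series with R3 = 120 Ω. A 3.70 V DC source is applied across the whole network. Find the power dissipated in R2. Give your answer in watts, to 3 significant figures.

0.0206 W

Collapse the R1‖R2 pair into one equivalent R_p; then R_p and R3 form a series string.
R_p = (341×120)/(341+120) = 88.76 Ω
R_total = R_p + 120 = 88.76 + 120 = 208.8 Ω
I = V / R_total = 3.70 / 208.8 = 0.01772 A
Voltage across the parallel pair: V_p = I × R_p = 0.01772 × 88.76 = 1.573 V
R2 has V_p across it, so P = V_p²/R2.
P_R2 = (1.573)² / 120 = 0.02062 W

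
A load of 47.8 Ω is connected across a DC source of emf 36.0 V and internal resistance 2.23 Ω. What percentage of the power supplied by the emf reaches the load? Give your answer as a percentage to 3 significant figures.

Efficiency is P_load / P_total. With a series r and R sharing the same I, P = I²R for each, so η = R/(R+r).
η = R / (R + r) = 47.8 / (47.8 + 2.23) = 0.9554

95.5 %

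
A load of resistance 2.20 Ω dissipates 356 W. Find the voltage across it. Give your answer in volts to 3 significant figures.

The two known quantities fix the third via V = √(P R).
V = √(356 × 2.20) = 27.99 V

28.0 V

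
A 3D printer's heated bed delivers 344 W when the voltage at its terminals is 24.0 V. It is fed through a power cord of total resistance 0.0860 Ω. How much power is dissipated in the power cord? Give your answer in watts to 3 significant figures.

Line loss is just I²R for the cable — we know both I and R_line directly.
I = P / V = 344 / 24.0 = 14.33 A through the power cord.
P_line = I² R_line = (14.33)² × 0.0860 = 17.67 W

17.7 W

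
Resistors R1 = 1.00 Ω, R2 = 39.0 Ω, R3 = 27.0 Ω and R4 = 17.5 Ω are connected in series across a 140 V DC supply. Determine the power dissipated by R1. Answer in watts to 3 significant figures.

2.75 W

Every series element carries the same I. Get I from the total resistance, then P = I² × R1.
R_total = 1.00 + 39.0 + 27.0 + 17.5 = 84.50 Ω
I = V / R_total = 140 / 84.50 = 1.657 A
P_R1 = I² × R1 = (1.657)² × 1.00 = 2.745 W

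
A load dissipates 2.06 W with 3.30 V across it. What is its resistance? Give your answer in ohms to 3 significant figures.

The two known quantities fix the third via R = V² / P.
R = (3.30)² / 2.06 = 5.286 Ω

5.29 Ω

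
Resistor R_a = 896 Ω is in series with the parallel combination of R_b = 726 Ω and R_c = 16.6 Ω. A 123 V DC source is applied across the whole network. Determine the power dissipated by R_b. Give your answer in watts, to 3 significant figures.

First combine the parallel branches into one equivalent R_p, then R_a + R_p is a series pair.
R_p = (726×16.6)/(726+16.6) = 16.23 Ω
R_total = 896 + 16.23 = 912.2 Ω
I = V / R_total = 123 / 912.2 = 0.1348 A
Voltage across the parallel pair: V_p = I × R_p = 0.1348 × 16.23 = 2.188 V
R_b sees V_p directly, so P = V_p² / R_b.
P_R_b = (2.188)² / 726 = 0.006595 W

0.00660 W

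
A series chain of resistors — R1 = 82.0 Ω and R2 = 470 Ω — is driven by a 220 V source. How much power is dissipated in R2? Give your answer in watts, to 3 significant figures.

74.7 W

Every series element carries the same I. Get I from the total resistance, then P = I² × R2.
R_total = 82.0 + 470 = 552.0 Ω
I = V / R_total = 220 / 552.0 = 0.3986 A
P_R2 = I² × R2 = (0.3986)² × 470 = 74.66 W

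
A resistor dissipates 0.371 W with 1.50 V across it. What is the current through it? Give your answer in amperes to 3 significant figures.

0.247 A

Inverting the appropriate power form: I = P / V.
I = 0.371 / 1.50 = 0.2473 A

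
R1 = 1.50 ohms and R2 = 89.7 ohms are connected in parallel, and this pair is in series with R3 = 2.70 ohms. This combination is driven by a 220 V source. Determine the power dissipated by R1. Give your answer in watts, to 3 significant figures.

Combine R1 and R2 into their parallel equivalent first, reducing the network to two series resistors.
R_p = (1.50×89.7)/(1.50+89.7) = 1.475 Ω
R_total = R_p + 2.70 = 1.475 + 2.70 = 4.175 Ω
I = V / R_total = 220 / 4.175 = 52.69 A
Voltage across the parallel pair: V_p = I × R_p = 52.69 × 1.475 = 77.74 V
R1 sits across V_p; its power is V_p²/R.
P_R1 = (77.74)² / 1.50 = 4029 W

4030 W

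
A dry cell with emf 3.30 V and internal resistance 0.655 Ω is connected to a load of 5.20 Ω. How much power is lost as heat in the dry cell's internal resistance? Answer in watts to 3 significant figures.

The internal resistance carries the same current as the load; P_int = I²r.
I = ε / (r + R) = 3.30 / (0.655 + 5.20) = 0.5636 A
P_int = I² r = (0.5636)² × 0.655 = 0.2081 W

0.208 W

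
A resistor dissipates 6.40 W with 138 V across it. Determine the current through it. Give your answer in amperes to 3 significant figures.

0.0464 A

The two known quantities fix the third via I = P / V.
I = 6.40 / 138 = 0.04638 A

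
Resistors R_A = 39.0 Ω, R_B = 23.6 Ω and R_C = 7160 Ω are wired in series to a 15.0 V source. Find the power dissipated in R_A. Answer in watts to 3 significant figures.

0.000168 W

The current is common to all series resistors; compute it, then apply P = I²R for the target.
R_total = 39.0 + 23.6 + 7160 = 7223 Ω
I = V / R_total = 15.0 / 7223 = 0.002077 A
P_R_A = I² × R_A = (0.002077)² × 39.0 = 0.0001682 W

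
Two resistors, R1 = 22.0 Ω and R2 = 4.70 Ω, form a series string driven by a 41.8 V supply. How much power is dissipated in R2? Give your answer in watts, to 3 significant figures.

Series elements share the same current, so find I first, then use P = I²R.
R_total = 22.0 + 4.70 = 26.70 Ω
I = V / R_total = 41.8 / 26.70 = 1.566 A
P_R2 = I² × R2 = (1.566)² × 4.70 = 11.52 W

11.5 W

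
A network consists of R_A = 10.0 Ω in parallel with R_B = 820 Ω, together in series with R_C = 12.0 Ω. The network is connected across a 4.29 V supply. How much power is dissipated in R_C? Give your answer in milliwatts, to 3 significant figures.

461 mW

Reduce the parallel combination to a single R_p; the circuit then becomes R_p in series with the remaining resistor.
R_p = (10.0×820)/(10.0+820) = 9.880 Ω
R_total = R_p + 12.0 = 9.880 + 12.0 = 21.88 Ω
I = V / R_total = 4.29 / 21.88 = 0.1961 A
R_C carries the full series current, so P = I²R.
P_R_C = (0.1961)² × 12.0 = 0.4613 W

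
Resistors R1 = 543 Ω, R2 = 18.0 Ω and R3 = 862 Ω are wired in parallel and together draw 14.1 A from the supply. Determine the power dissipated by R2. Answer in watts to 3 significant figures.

3220 W

Parallel branches share V, not I — compute V via R_eq, then use V²/R for the target branch.
1/R_eq = 1/543 + 1/18.0 + 1/862 ⇒ R_eq = 17.08 Ω
V = I_total × R_eq = 14.10 × 17.08 = 240.8 V
P_R2 = V² / R2 = (240.8)² / 18.0 = 3221 W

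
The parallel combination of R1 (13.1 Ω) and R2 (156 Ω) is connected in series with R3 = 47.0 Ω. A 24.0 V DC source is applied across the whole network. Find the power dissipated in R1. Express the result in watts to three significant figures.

1.84 W

Reduce the parallel combination to a single R_p; the circuit then becomes R_p in series with the remaining resistor.
R_p = (13.1×156)/(13.1+156) = 12.09 Ω
R_total = R_p + 47.0 = 12.09 + 47.0 = 59.09 Ω
I = V / R_total = 24.0 / 59.09 = 0.4062 A
Voltage across the parallel pair: V_p = I × R_p = 0.4062 × 12.09 = 4.909 V
R1 has V_p across it, so P = V_p²/R1.
P_R1 = (4.909)² / 13.1 = 1.839 W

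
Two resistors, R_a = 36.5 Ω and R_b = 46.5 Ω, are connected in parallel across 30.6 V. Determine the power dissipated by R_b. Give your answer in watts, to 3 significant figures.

Each parallel branch sees the full supply voltage, so P = V²/R applies directly to the target branch.
P_R_b = V² / R_b = (30.6)² / 46.5 Ω = 20.14 W

20.1 W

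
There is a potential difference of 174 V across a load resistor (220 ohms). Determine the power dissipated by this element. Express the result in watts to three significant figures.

138 W

We know the drop across the element and its resistance — P = V²/R, one step.
P = (174 V)² / 220 Ω = 137.6 W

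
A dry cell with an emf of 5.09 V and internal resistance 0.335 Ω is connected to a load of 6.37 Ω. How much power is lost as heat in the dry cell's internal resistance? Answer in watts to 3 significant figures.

The internal resistance carries the same current as the load; P_int = I²r.
I = ε / (r + R) = 5.09 / (0.335 + 6.37) = 0.7591 A
P_int = I² r = (0.7591)² × 0.335 = 0.1931 W

0.193 W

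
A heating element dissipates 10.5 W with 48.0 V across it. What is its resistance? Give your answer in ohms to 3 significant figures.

From P = V I = I²R = V²/R, with the two given quantities we get R = V² / P.
R = (48.0)² / 10.5 = 219.4 Ω

219 Ω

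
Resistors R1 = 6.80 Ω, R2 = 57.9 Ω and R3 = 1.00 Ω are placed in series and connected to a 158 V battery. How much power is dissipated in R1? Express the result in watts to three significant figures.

In a series string the same current flows through every resistor — find that current, then P = I²R for the one we want.
R_total = 6.80 + 57.9 + 1.00 = 65.70 Ω
I = V / R_total = 158 / 65.70 = 2.405 A
P_R1 = I² × R1 = (2.405)² × 6.80 = 39.33 W

39.3 W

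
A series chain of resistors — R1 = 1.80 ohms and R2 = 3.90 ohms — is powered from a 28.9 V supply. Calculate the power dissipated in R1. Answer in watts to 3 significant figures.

46.3 W

In a series string the same current flows through every resistor — find that current, then P = I²R for the one we want.
R_total = 1.80 + 3.90 = 5.700 Ω
I = V / R_total = 28.9 / 5.700 = 5.070 A
P_R1 = I² × R1 = (5.070)² × 1.80 = 46.27 W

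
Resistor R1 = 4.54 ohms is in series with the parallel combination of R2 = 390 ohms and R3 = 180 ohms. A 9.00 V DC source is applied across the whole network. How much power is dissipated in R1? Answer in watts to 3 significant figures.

0.0226 W

Replace R2 and R3 with their parallel equivalent so the circuit becomes R1 in series with R_p.
R_p = (390×180)/(390+180) = 123.2 Ω
R_total = 4.54 + 123.2 = 127.7 Ω
I = V / R_total = 9.00 / 127.7 = 0.07048 A
R1 is in the main series path, so its power is I²R1.
P_R1 = (0.07048)² × 4.54 = 0.02255 W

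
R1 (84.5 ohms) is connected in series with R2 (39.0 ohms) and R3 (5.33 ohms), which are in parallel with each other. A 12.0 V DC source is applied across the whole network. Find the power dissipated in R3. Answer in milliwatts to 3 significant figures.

74.7 mW

Collapse R2‖R3 to a single equivalent, reducing the network to two series elements.
R_p = (39.0×5.33)/(39.0+5.33) = 4.689 Ω
R_total = 84.5 + 4.689 = 89.19 Ω
I = V / R_total = 12.0 / 89.19 = 0.1345 A
Voltage across the parallel pair: V_p = I × R_p = 0.1345 × 4.689 = 0.6309 V
R3 sees V_p directly, so P = V_p² / R3.
P_R3 = (0.6309)² / 5.33 = 0.07468 W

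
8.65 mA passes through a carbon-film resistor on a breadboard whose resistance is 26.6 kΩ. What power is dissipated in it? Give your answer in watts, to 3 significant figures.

The current through and the resistance of the element are both given; use P = I²R.
P = (0.008650 A)² × 26600 Ω = 1.990 W

1.99 W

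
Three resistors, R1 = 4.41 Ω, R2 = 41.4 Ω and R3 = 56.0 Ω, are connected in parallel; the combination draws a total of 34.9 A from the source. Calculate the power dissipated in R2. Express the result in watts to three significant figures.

407 W

Parallel branches share V, not I — compute V via R_eq, then use V²/R for the target branch.
1/R_eq = 1/4.41 + 1/41.4 + 1/56.0 ⇒ R_eq = 3.721 Ω
V = I_total × R_eq = 34.90 × 3.721 = 129.9 V
P_R2 = V² / R2 = (129.9)² / 41.4 = 407.3 W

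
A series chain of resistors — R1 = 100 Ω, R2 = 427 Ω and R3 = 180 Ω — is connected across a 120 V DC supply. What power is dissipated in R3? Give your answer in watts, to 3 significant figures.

The current is common to all series resistors; compute it, then apply P = I²R for the target.
R_total = 100 + 427 + 180 = 707.0 Ω
I = V / R_total = 120 / 707.0 = 0.1697 A
P_R3 = I² × R3 = (0.1697)² × 180 = 5.186 W

5.19 W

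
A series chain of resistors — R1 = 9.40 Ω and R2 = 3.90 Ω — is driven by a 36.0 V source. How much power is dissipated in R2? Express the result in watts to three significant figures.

In a series string the same current flows through every resistor — find that current, then P = I²R for the one we want.
R_total = 9.40 + 3.90 = 13.30 Ω
I = V / R_total = 36.0 / 13.30 = 2.707 A
P_R2 = I² × R2 = (2.707)² × 3.90 = 28.57 W

28.6 W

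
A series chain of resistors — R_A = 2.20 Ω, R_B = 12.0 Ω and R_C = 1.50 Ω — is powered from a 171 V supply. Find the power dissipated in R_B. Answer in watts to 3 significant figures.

Series elements share the same current, so find I first, then use P = I²R.
R_total = 2.20 + 12.0 + 1.50 = 15.70 Ω
I = V / R_total = 171 / 15.70 = 10.89 A
P_R_B = I² × R_B = (10.89)² × 12.0 = 1424 W

1420 W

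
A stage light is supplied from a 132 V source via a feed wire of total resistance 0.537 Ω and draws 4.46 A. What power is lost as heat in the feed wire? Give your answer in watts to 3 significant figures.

The feed wire and load are in series, so the same current flows in both; the loss is I²R_line.
The feed wire carries the full 4.46 A.
P_line = I² R_line = (4.460)² × 0.537 = 10.68 W

10.7 W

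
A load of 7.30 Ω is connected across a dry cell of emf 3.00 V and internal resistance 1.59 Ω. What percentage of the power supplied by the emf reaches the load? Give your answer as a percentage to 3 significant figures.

82.1 %

Efficiency is P_load / P_total. With a series r and R sharing the same I, P = I²R for each, so η = R/(R+r).
η = R / (R + r) = 7.30 / (7.30 + 1.59) = 0.8211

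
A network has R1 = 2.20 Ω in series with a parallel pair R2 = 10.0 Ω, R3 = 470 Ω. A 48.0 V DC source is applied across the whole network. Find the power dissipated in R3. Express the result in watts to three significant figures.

Reduce the parallel pair to R_p first; the network is then a simple series string.
R_p = (10.0×470)/(10.0+470) = 9.792 Ω
R_total = 2.20 + 9.792 = 11.99 Ω
I = V / R_total = 48.0 / 11.99 = 4.003 A
Voltage across the parallel pair: V_p = I × R_p = 4.003 × 9.792 = 39.19 V
With V_p across R3, its power is V_p²/R3.
P_R3 = (39.19)² / 470 = 3.268 W

3.27 W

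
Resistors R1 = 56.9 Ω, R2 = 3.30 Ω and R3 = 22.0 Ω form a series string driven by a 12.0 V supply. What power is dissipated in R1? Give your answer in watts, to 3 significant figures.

1.21 W

Since the resistors are in series they all carry the loop current I = V/R_total; the power in any one is I²R.
R_total = 56.9 + 3.30 + 22.0 = 82.20 Ω
I = V / R_total = 12.0 / 82.20 = 0.1460 A
P_R1 = I² × R1 = (0.1460)² × 56.9 = 1.213 W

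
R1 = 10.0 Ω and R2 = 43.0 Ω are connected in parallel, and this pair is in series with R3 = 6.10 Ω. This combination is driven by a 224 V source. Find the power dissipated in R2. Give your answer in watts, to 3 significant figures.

380 W

First find R_p for the parallel pair, then treat R_p + R3 as a series loop.
R_p = (10.0×43.0)/(10.0+43.0) = 8.113 Ω
R_total = R_p + 6.10 = 8.113 + 6.10 = 14.21 Ω
I = V / R_total = 224 / 14.21 = 15.76 A
Voltage across the parallel pair: V_p = I × R_p = 15.76 × 8.113 = 127.9 V
R2 has V_p across it, so P = V_p²/R2.
P_R2 = (127.9)² / 43.0 = 380.2 W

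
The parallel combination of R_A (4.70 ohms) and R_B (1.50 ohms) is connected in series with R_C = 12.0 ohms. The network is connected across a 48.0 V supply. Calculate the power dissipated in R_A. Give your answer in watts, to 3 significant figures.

3.67 W

Collapse the R_A‖R_B pair into one equivalent R_p; then R_p and R_C form a series string.
R_p = (4.70×1.50)/(4.70+1.50) = 1.137 Ω
R_total = R_p + 12.0 = 1.137 + 12.0 = 13.14 Ω
I = V / R_total = 48.0 / 13.14 = 3.654 A
Voltage across the parallel pair: V_p = I × R_p = 3.654 × 1.137 = 4.155 V
R_A sits across V_p; its power is V_p²/R.
P_R_A = (4.155)² / 4.70 = 3.673 W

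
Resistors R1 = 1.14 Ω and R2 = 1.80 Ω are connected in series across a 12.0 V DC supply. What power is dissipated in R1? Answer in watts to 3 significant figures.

In a series string the same current flows through every resistor — find that current, then P = I²R for the one we want.
R_total = 1.14 + 1.80 = 2.940 Ω
I = V / R_total = 12.0 / 2.940 = 4.082 A
P_R1 = I² × R1 = (4.082)² × 1.14 = 18.99 W

19.0 W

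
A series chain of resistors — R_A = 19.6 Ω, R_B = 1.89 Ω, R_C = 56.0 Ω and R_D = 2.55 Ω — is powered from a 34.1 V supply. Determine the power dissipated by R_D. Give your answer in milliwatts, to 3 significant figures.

463 mW

Since the resistors are in series they all carry the loop current I = V/R_total; the power in any one is I²R.
R_total = 19.6 + 1.89 + 56.0 + 2.55 = 80.04 Ω
I = V / R_total = 34.1 / 80.04 = 0.4260 A
P_R_D = I² × R_D = (0.4260)² × 2.55 = 0.4628 W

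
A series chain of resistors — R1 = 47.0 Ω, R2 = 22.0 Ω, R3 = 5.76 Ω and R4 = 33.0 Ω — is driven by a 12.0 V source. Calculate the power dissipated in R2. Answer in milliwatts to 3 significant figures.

Every series element carries the same I. Get I from the total resistance, then P = I² × R2.
R_total = 47.0 + 22.0 + 5.76 + 33.0 = 107.8 Ω
I = V / R_total = 12.0 / 107.8 = 0.1114 A
P_R2 = I² × R2 = (0.1114)² × 22.0 = 0.2728 W

273 mW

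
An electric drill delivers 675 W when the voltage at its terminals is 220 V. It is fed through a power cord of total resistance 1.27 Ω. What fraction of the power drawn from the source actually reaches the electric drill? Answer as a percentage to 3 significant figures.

98.3 %

I = P / V = 675 / 220 = 3.068 A through the power cord.
P_line = I² R_line = (3.068)² × 1.27 = 11.96 W
P_source = P_load + P_line = 675.0 + 11.96 = 687.0 W
η = P_load / P_source = 675.0 / 687.0 = 0.9826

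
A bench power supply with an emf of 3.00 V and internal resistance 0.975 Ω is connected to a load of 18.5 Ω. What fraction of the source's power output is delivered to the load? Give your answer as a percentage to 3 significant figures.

95.0 %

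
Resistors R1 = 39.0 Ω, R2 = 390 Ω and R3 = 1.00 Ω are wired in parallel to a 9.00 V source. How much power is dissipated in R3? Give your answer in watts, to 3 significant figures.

Every branch has 9.00 V across it, so for R3 the power is simply V²/R.
P_R3 = V² / R3 = (9.00)² / 1.00 Ω = 81.00 W

81.0 W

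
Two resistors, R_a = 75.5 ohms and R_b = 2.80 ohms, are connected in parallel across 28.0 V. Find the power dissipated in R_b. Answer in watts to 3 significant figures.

R_b sits directly across the source, so P = V²/R with V = 28.0 V.
P_R_b = V² / R_b = (28.0)² / 2.80 Ω = 280.0 W

280 W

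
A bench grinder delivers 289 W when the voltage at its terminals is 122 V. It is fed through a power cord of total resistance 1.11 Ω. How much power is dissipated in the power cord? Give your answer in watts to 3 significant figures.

6.23 W

Only the current and the line resistance are needed for the I²R loss.
I = P / V = 289 / 122 = 2.369 A through the power cord.
P_line = I² R_line = (2.369)² × 1.11 = 6.229 W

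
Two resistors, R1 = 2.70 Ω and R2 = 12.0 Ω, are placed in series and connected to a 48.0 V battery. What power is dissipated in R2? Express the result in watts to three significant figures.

128 W

In a series string the same current flows through every resistor — find that current, then P = I²R for the one we want.
R_total = 2.70 + 12.0 = 14.70 Ω
I = V / R_total = 48.0 / 14.70 = 3.265 A
P_R2 = I² × R2 = (3.265)² × 12.0 = 127.9 W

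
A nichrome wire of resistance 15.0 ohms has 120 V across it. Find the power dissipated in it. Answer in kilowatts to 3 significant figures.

0.960 kW

We know the drop across the element and its resistance — P = V²/R, one step.
P = (120 V)² / 15.0 Ω = 960.0 W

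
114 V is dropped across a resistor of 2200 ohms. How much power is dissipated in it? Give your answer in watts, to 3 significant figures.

We know the drop across the element and its resistance — P = V²/R, one step.
P = (114 V)² / 2200 Ω = 5.907 W

5.91 W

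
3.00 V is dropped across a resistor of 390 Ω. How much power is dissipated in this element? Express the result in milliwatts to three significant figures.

Voltage and resistance are given, so P = V²/R is the one-step route.
P = (3.00 V)² / 390 Ω = 0.02308 W

23.1 mW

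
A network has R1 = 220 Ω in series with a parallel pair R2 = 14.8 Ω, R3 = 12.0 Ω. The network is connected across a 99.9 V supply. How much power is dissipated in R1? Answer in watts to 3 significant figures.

Collapse R2‖R3 to a single equivalent, reducing the network to two series elements.
R_p = (14.8×12.0)/(14.8+12.0) = 6.627 Ω
R_total = 220 + 6.627 = 226.6 Ω
I = V / R_total = 99.9 / 226.6 = 0.4408 A
All the current flows through R1; use P = I²R.
P_R1 = (0.4408)² × 220 = 42.75 W

42.7 W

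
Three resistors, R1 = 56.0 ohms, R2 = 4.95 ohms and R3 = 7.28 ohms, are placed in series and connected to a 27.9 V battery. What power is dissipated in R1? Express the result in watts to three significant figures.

9.36 W

Every series element carries the same I. Get I from the total resistance, then P = I² × R1.
R_total = 56.0 + 4.95 + 7.28 = 68.23 Ω
I = V / R_total = 27.9 / 68.23 = 0.4089 A
P_R1 = I² × R1 = (0.4089)² × 56.0 = 9.364 W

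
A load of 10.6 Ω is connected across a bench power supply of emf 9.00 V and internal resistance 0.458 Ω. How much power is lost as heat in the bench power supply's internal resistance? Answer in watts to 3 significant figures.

0.303 W

The source's internal resistance is just another series element carrying I; its dissipation is I²r.
I = ε / (r + R) = 9.00 / (0.458 + 10.6) = 0.8139 A
P_int = I² r = (0.8139)² × 0.458 = 0.3034 W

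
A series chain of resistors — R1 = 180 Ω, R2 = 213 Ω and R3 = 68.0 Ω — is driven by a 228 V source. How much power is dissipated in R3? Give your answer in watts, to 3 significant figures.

16.6 W

The current is common to all series resistors; compute it, then apply P = I²R for the target.
R_total = 180 + 213 + 68.0 = 461.0 Ω
I = V / R_total = 228 / 461.0 = 0.4946 A
P_R3 = I² × R3 = (0.4946)² × 68.0 = 16.63 W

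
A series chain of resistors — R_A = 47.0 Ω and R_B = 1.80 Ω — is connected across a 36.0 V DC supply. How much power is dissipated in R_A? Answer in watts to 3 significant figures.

25.6 W

Series elements share the same current, so find I first, then use P = I²R.
R_total = 47.0 + 1.80 = 48.80 Ω
I = V / R_total = 36.0 / 48.80 = 0.7377 A
P_R_A = I² × R_A = (0.7377)² × 47.0 = 25.58 W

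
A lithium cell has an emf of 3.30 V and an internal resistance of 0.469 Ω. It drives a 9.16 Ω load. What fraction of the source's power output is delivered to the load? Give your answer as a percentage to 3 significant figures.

95.1 %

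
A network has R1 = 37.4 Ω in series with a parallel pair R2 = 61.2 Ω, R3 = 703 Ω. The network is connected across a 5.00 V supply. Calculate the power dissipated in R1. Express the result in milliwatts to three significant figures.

106 mW

Reduce the parallel pair to R_p first; the network is then a simple series string.
R_p = (61.2×703)/(61.2+703) = 56.30 Ω
R_total = 37.4 + 56.30 = 93.70 Ω
I = V / R_total = 5.00 / 93.70 = 0.05336 A
R1 is in the main series path, so its power is I²R1.
P_R1 = (0.05336)² × 37.4 = 0.1065 W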